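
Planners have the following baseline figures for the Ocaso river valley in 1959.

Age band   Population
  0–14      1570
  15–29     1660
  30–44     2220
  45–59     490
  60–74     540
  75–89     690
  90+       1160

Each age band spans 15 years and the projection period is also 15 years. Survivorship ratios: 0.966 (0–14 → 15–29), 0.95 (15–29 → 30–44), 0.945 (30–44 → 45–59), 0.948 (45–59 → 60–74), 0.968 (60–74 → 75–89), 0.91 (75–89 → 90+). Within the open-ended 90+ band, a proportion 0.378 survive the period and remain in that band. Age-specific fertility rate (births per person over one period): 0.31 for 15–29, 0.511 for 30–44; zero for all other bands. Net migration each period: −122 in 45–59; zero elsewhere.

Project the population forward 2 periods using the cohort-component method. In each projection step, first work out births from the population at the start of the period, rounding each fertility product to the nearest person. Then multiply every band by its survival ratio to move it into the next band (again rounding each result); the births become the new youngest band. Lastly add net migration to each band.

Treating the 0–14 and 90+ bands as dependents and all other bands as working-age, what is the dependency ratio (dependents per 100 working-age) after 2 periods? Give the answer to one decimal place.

Let group 1 be 0–14 through group 7 = 90+.
[period 1]
Births: 1660 × 0.31 = 515 ; 2220 × 0.511 = 1134 → total 1649
Group 2: 1570 × 0.966 = 1517
Group 3: 1660 × 0.95 = 1577
Group 4: 2220 × 0.945 = 2098
Group 5: 490 × 0.948 = 465
Group 6: 540 × 0.968 = 523
Group 7: 690 × 0.91 + 1160 × 0.378 = 628 + 438 = 1066
Net migration: Group 4 − 122 → 1976
→ [1649, 1517, 1577, 1976, 465, 523, 1066]
[period 2]
Births: 1517 × 0.31 = 470 ; 1577 × 0.511 = 806 → total 1276
Group 2: 1649 × 0.966 = 1593
Group 3: 1517 × 0.95 = 1441
Group 4: 1577 × 0.945 = 1490
Group 5: 1976 × 0.948 = 1873
Group 6: 465 × 0.968 = 450
Group 7: 523 × 0.91 + 1066 × 0.378 = 476 + 403 = 879
Net migration: Group 4 − 122 → 1368
→ [1276, 1593, 1441, 1368, 1873, 450, 879]
Dependents (band 0–14 + band 90+) = 1276 + 879 = 2155; working-age = 6725; ratio = 2155/6725 × 100 = 32.0

32.0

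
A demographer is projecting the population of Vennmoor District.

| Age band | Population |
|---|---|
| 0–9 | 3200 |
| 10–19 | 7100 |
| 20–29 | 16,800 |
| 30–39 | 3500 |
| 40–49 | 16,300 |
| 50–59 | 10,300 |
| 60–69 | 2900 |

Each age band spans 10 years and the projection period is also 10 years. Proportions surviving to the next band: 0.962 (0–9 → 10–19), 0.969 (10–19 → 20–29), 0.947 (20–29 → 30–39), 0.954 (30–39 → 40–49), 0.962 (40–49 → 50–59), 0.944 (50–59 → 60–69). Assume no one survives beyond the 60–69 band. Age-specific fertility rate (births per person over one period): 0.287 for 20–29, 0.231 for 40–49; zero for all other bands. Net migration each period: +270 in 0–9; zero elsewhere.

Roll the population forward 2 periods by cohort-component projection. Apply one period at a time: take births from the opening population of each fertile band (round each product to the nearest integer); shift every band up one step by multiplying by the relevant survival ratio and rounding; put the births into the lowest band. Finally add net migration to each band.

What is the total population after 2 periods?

54227

Let group 1 be 0–9 through group 7 = 60–69.
Period 1:
Births: 16800 × 0.287 = 4822 ; 16300 × 0.231 = 3765 ⇒ total 8587
Group 2: 3200 × 0.962 = 3078
Group 3: 7100 × 0.969 = 6880
Group 4: 16800 × 0.947 = 15910
Group 5: 3500 × 0.954 = 3339
Group 6: 16300 × 0.962 = 15681
Group 7: 10300 × 0.944 = 9723
Net migration: Group 1 + 270 → 8857
Giving 8857 / 3078 / 6880 / 15910 / 3339 / 15681 / 9723.
Period 2:
Births: 6880 × 0.287 = 1975 ; 3339 × 0.231 = 771 ⇒ total 2746
Group 2: 8857 × 0.962 = 8520
Group 3: 3078 × 0.969 = 2983
Group 4: 6880 × 0.947 = 6515
Group 5: 15910 × 0.954 = 15178
Group 6: 3339 × 0.962 = 3212
Group 7: 15681 × 0.944 = 14803
Net migration: Group 1 + 270 → 3016
Giving 3016 / 8520 / 2983 / 6515 / 15178 / 3212 / 14803.
Total after period 2: 3016 + 8520 + 2983 + 6515 + 15178 + 3212 + 14803 = 54227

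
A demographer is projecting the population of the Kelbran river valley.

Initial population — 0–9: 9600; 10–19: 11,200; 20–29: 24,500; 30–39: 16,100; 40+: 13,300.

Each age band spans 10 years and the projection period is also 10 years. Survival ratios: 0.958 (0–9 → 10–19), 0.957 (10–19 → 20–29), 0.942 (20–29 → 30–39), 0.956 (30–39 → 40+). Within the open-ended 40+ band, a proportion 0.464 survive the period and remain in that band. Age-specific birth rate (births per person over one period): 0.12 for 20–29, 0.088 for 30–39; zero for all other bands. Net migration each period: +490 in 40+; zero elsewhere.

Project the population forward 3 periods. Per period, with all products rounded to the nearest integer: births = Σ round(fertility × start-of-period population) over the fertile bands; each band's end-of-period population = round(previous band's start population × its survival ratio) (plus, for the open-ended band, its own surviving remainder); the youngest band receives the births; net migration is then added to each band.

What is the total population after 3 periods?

42763

[period 1]
Births: 24500 × 0.12 = 2940, 16100 × 0.088 = 1417 → total 4357
10–19: 9600 × 0.958 = 9197
20–29: 11200 × 0.957 = 10718
30–39: 24500 × 0.942 = 23079
40+: 16100 × 0.956 + 13300 × 0.464 = 15392 + 6171 = 21563
Net migration: 40+ + 490 → 22053
End of period: [4357, 9197, 10718, 23079, 22053]
[period 2]
Births: 10718 × 0.12 = 1286, 23079 × 0.088 = 2031 → total 3317
10–19: 4357 × 0.958 = 4174
20–29: 9197 × 0.957 = 8802
30–39: 10718 × 0.942 = 10096
40+: 23079 × 0.956 + 22053 × 0.464 = 22064 + 10233 = 32297
Net migration: 40+ + 490 → 32787
End of period: [3317, 4174, 8802, 10096, 32787]
[period 3]
Births: 8802 × 0.12 = 1056, 10096 × 0.088 = 888 → total 1944
10–19: 3317 × 0.958 = 3178
20–29: 4174 × 0.957 = 3995
30–39: 8802 × 0.942 = 8291
40+: 10096 × 0.956 + 32787 × 0.464 = 9652 + 15213 = 24865
Net migration: 40+ + 490 → 25355
End of period: [1944, 3178, 3995, 8291, 25355]
Total after period 3: 1944 + 3178 + 3995 + 8291 + 25355 = 42763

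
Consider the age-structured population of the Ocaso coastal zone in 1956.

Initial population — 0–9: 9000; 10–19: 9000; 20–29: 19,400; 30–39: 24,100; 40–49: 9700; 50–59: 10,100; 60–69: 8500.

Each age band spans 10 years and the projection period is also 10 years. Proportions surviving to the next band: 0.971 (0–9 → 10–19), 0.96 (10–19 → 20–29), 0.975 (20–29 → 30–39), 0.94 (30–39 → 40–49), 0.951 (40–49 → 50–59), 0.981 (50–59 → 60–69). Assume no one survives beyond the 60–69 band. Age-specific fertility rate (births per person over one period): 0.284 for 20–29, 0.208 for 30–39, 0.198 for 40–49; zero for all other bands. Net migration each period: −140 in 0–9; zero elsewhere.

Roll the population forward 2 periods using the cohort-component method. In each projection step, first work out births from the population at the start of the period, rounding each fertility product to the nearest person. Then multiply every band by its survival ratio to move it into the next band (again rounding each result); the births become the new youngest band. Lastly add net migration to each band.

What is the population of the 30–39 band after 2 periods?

Period 1.
Births: 19400 × 0.284 = 5510  |  24100 × 0.208 = 5013  |  9700 × 0.198 = 1921 → 12444
10–19: 9000 × 0.971 = 8739
20–29: 9000 × 0.96 = 8640
30–39: 19400 × 0.975 = 18915
40–49: 24100 × 0.94 = 22654
50–59: 9700 × 0.951 = 9225
60–69: 10100 × 0.981 = 9908
Net migration: 0–9 − 140 → 12304
Population now: 0–9=12304, 10–19=8739, 20–29=8640, 30–39=18915, 40–49=22654, 50–59=9225, 60–69=9908
Period 2.
Births: 8640 × 0.284 = 2454  |  18915 × 0.208 = 3934  |  22654 × 0.198 = 4485 → 10873
10–19: 12304 × 0.971 = 11947
20–29: 8739 × 0.96 = 8389
30–39: 8640 × 0.975 = 8424
40–49: 18915 × 0.94 = 17780
50–59: 22654 × 0.951 = 21544
60–69: 9225 × 0.981 = 9050
Net migration: 0–9 − 140 → 10733
Population now: 0–9=10733, 10–19=11947, 20–29=8389, 30–39=8424, 40–49=17780, 50–59=21544, 60–69=9050

8424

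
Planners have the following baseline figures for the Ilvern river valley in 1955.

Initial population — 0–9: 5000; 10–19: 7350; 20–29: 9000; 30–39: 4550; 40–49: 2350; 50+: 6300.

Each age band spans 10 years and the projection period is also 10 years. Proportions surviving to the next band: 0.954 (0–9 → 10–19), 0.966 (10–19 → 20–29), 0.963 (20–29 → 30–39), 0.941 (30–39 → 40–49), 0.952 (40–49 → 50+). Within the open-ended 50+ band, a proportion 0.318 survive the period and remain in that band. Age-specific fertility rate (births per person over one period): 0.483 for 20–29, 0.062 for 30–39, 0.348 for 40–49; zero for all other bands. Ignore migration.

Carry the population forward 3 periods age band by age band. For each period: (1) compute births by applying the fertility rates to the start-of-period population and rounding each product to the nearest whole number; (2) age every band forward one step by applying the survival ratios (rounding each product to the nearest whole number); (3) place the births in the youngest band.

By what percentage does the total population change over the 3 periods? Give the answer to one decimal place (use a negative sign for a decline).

— Period 1 —
Births: 9000 * 0.483 = 4347 ; 4550 * 0.062 = 282 ; 2350 * 0.348 = 818 ⇒ total 5447
10–19: 5000 * 0.954 = 4770
20–29: 7350 * 0.966 = 7100
30–39: 9000 * 0.963 = 8667
40–49: 4550 * 0.941 = 4282
50+: 2350 * 0.952 + 6300 * 0.318 = 2237 + 2003 = 4240
→ [5447, 4770, 7100, 8667, 4282, 4240]
— Period 2 —
Births: 7100 * 0.483 = 3429 ; 8667 * 0.062 = 537 ; 4282 * 0.348 = 1490 ⇒ total 5456
10–19: 5447 * 0.954 = 5196
20–29: 4770 * 0.966 = 4608
30–39: 7100 * 0.963 = 6837
40–49: 8667 * 0.941 = 8156
50+: 4282 * 0.952 + 4240 * 0.318 = 4076 + 1348 = 5424
→ [5456, 5196, 4608, 6837, 8156, 5424]
— Period 3 —
Births: 4608 * 0.483 = 2226 ; 6837 * 0.062 = 424 ; 8156 * 0.348 = 2838 ⇒ total 5488
10–19: 5456 * 0.954 = 5205
20–29: 5196 * 0.966 = 5019
30–39: 4608 * 0.963 = 4438
40–49: 6837 * 0.941 = 6434
50+: 8156 * 0.952 + 5424 * 0.318 = 7765 + 1725 = 9490
→ [5488, 5205, 5019, 4438, 6434, 9490]
Total: 34550 → 36074; change = 1524; percentage change = 4.4%

4.4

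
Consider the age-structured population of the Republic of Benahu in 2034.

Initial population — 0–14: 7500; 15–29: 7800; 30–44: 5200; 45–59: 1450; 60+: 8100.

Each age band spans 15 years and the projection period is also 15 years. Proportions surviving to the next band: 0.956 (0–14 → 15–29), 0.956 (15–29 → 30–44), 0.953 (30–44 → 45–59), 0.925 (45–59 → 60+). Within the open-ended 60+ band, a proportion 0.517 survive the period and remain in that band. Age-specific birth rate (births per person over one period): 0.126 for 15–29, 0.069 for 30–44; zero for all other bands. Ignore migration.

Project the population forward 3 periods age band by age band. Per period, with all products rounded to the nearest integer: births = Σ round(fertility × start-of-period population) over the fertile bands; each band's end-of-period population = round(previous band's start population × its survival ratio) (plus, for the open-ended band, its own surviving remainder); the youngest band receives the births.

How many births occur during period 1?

Call the groups 1 to 5, youngest first.
Period 1.
Births: 7800 * 0.126 = 983  |  5200 * 0.069 = 359 — total 1342
Group 2: 7500 * 0.956 = 7170
Group 3: 7800 * 0.956 = 7457
Group 4: 5200 * 0.953 = 4956
Group 5: 1450 * 0.925 + 8100 * 0.517 = 1341 + 4188 = 5529
Giving 1342 / 7170 / 7457 / 4956 / 5529.

1342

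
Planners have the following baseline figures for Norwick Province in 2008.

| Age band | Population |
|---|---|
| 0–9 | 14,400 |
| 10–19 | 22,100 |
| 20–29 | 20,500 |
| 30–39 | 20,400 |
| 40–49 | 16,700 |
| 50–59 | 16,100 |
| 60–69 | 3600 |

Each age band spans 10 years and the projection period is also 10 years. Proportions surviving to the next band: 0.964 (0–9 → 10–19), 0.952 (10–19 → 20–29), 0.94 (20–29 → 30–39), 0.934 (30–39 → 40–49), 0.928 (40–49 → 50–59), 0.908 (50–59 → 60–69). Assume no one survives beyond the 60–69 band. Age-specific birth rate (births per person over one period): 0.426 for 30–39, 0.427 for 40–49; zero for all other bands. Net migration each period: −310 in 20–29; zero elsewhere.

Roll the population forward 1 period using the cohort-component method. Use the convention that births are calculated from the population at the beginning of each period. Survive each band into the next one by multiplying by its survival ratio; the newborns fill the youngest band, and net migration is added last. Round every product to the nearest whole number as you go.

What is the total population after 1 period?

Call the groups 1 to 7, youngest first.
— Period 1 —
Births: 20400 × 0.426 = 8690 ; 16700 × 0.427 = 7131 — total 15821
Group 2: 14400 × 0.964 = 13882
Group 3: 22100 × 0.952 = 21039
Group 4: 20500 × 0.94 = 19270
Group 5: 20400 × 0.934 = 19054
Group 6: 16700 × 0.928 = 15498
Group 7: 16100 × 0.908 = 14619
Net migration: Group 3 − 310 → 20729
End of period: [15821, 13882, 20729, 19270, 19054, 15498, 14619]
Total after period 1: 15821 + 13882 + 20729 + 19270 + 19054 + 15498 + 14619 = 118873

118873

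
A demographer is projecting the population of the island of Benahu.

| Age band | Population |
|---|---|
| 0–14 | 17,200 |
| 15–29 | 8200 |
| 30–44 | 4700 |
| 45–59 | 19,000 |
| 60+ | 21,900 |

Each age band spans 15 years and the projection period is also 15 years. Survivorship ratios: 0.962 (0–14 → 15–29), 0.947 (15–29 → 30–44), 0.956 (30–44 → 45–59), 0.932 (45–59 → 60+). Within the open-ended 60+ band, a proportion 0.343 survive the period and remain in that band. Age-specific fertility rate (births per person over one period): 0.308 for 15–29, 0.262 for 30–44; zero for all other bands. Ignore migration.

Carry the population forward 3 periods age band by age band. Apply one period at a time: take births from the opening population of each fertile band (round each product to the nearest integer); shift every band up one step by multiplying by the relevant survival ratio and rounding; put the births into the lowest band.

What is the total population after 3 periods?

41800

Call the groups 1 to 5, youngest first.
— Period 1 —
Births: 8200 * 0.308 = 2526 ; 4700 * 0.262 = 1231 ⇒ total 3757
Group 2: 17200 * 0.962 = 16546
Group 3: 8200 * 0.947 = 7765
Group 4: 4700 * 0.956 = 4493
Group 5: 19000 * 0.932 + 21900 * 0.343 = 17708 + 7512 = 25220
→ [3757, 16546, 7765, 4493, 25220]
— Period 2 —
Births: 16546 * 0.308 = 5096 ; 7765 * 0.262 = 2034 ⇒ total 7130
Group 2: 3757 * 0.962 = 3614
Group 3: 16546 * 0.947 = 15669
Group 4: 7765 * 0.956 = 7423
Group 5: 4493 * 0.932 + 25220 * 0.343 = 4187 + 8650 = 12837
→ [7130, 3614, 15669, 7423, 12837]
— Period 3 —
Births: 3614 * 0.308 = 1113 ; 15669 * 0.262 = 4105 ⇒ total 5218
Group 2: 7130 * 0.962 = 6859
Group 3: 3614 * 0.947 = 3422
Group 4: 15669 * 0.956 = 14980
Group 5: 7423 * 0.932 + 12837 * 0.343 = 6918 + 4403 = 11321
→ [5218, 6859, 3422, 14980, 11321]
Total after period 3: 5218 + 6859 + 3422 + 14980 + 11321 = 41800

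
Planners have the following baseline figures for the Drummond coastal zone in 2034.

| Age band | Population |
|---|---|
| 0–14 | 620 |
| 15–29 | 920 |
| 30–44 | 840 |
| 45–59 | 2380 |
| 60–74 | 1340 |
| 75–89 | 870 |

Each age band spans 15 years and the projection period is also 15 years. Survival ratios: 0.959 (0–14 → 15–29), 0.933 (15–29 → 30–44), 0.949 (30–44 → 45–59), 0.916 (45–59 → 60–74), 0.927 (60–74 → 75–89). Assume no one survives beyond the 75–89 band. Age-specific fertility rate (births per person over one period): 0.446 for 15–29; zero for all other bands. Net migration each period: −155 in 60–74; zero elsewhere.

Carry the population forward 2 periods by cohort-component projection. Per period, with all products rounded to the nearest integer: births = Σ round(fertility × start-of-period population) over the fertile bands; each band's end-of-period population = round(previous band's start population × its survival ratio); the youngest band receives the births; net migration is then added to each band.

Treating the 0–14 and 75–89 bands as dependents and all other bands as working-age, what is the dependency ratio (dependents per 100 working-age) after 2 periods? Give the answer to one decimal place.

Period 1.
Births: 920 × 0.446 = 410
15–29: 620 × 0.959 = 595
30–44: 920 × 0.933 = 858
45–59: 840 × 0.949 = 797
60–74: 2380 × 0.916 = 2180
75–89: 1340 × 0.927 = 1242
Net migration: 60–74 − 155 → 2025
→ [410, 595, 858, 797, 2025, 1242]
Period 2.
Births: 595 × 0.446 = 265
15–29: 410 × 0.959 = 393
30–44: 595 × 0.933 = 555
45–59: 858 × 0.949 = 814
60–74: 797 × 0.916 = 730
75–89: 2025 × 0.927 = 1877
Net migration: 60–74 − 155 → 575
→ [265, 393, 555, 814, 575, 1877]
Dependents (band 0–14 + band 75–89) = 265 + 1877 = 2142; working-age = 2337; ratio = 2142/2337 × 100 = 91.7

91.7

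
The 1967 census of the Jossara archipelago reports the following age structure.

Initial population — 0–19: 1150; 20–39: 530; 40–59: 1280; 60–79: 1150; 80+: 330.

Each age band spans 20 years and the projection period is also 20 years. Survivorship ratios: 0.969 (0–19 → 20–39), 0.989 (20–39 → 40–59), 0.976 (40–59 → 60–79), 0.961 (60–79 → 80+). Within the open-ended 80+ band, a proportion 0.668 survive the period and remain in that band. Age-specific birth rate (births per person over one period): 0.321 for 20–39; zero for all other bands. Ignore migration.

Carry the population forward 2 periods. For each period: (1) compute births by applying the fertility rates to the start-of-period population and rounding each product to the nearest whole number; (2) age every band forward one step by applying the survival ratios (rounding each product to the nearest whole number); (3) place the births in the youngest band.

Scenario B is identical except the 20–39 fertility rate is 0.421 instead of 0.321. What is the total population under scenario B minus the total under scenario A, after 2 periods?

162

(Groups numbered youngest = 1 to oldest = 5.)
Period 1:
Births: 530 * 0.321 = 170
Group 2: 1150 * 0.969 = 1114
Group 3: 530 * 0.989 = 524
Group 4: 1280 * 0.976 = 1249
Group 5: 1150 * 0.961 + 330 * 0.668 = 1105 + 220 = 1325
Population now: 0–19=170, 20–39=1114, 40–59=524, 60–79=1249, 80+=1325
Period 2:
Births: 1114 * 0.321 = 358
Group 2: 170 * 0.969 = 165
Group 3: 1114 * 0.989 = 1102
Group 4: 524 * 0.976 = 511
Group 5: 1249 * 0.961 + 1325 * 0.668 = 1200 + 885 = 2085
Population now: 0–19=358, 20–39=165, 40–59=1102, 60–79=511, 80+=2085
Scenario A total after 2 periods: 4221
Scenario B projection —
Period 1:
Births: 530 * 0.421 = 223
Group 2: 1150 * 0.969 = 1114
Group 3: 530 * 0.989 = 524
Group 4: 1280 * 0.976 = 1249
Group 5: 1150 * 0.961 + 330 * 0.668 = 1105 + 220 = 1325
Population now: 0–19=223, 20–39=1114, 40–59=524, 60–79=1249, 80+=1325
Period 2:
Births: 1114 * 0.421 = 469
Group 2: 223 * 0.969 = 216
Group 3: 1114 * 0.989 = 1102
Group 4: 524 * 0.976 = 511
Group 5: 1249 * 0.961 + 1325 * 0.668 = 1200 + 885 = 2085
Population now: 0–19=469, 20–39=216, 40–59=1102, 60–79=511, 80+=2085
Scenario B total after 2 periods: 4383
Difference B − A = 4383 − 4221 = 162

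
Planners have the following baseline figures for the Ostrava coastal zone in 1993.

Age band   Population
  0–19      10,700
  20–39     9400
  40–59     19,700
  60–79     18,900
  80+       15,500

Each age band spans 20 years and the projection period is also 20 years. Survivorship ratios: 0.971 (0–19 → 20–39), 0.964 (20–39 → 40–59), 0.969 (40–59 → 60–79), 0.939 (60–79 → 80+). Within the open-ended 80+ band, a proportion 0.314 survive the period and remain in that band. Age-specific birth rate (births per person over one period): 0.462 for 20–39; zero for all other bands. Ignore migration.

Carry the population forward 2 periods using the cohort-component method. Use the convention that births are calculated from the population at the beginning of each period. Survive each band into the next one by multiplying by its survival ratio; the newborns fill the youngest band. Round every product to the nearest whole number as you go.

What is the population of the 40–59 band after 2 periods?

After projecting period 1:
Births: 9400 * 0.462 = 4343
20–39: 10700 * 0.971 = 10390
40–59: 9400 * 0.964 = 9062
60–79: 19700 * 0.969 = 19089
80+: 18900 * 0.939 + 15500 * 0.314 = 17747 + 4867 = 22614
→ [4343, 10390, 9062, 19089, 22614]
After projecting period 2:
Births: 10390 * 0.462 = 4800
20–39: 4343 * 0.971 = 4217
40–59: 10390 * 0.964 = 10016
60–79: 9062 * 0.969 = 8781
80+: 19089 * 0.939 + 22614 * 0.314 = 17925 + 7101 = 25026
→ [4800, 4217, 10016, 8781, 25026]

10016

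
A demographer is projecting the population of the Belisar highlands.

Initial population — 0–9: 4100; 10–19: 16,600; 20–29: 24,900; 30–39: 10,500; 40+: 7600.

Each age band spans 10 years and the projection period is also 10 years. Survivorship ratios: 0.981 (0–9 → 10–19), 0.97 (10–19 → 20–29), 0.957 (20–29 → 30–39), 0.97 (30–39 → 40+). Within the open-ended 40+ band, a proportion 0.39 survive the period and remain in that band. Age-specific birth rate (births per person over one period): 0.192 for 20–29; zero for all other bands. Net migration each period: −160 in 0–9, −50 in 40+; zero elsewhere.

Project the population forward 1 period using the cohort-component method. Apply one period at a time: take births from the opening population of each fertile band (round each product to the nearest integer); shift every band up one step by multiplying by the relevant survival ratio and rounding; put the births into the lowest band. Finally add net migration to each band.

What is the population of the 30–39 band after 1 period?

23829

— Period 1 —
Births: 24900 × 0.192 = 4781
10–19: 4100 × 0.981 = 4022
20–29: 16600 × 0.97 = 16102
30–39: 24900 × 0.957 = 23829
40+: 10500 × 0.97 + 7600 × 0.39 = 10185 + 2964 = 13149
Net migration: 0–9 − 160 → 4621; 40+ − 50 → 13099
Population now: 0–9=4621, 10–19=4022, 20–29=16102, 30–39=23829, 40+=13099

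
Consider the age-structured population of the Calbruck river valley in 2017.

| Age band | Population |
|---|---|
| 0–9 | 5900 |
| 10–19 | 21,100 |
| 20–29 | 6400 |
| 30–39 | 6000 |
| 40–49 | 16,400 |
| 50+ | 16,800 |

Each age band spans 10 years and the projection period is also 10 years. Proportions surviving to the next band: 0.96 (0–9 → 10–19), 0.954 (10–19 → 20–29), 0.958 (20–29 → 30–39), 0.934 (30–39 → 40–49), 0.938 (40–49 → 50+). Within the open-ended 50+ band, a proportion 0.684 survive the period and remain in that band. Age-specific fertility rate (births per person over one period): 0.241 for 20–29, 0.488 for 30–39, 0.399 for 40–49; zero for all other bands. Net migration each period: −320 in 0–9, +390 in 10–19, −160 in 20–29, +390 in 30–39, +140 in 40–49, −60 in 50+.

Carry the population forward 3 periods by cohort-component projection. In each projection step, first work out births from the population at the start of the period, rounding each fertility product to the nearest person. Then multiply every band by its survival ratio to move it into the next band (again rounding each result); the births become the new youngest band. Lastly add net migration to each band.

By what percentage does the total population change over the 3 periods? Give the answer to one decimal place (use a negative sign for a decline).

Period 1.
Births: 6400 * 0.241 = 1542 ; 6000 * 0.488 = 2928 ; 16400 * 0.399 = 6544 → 11014
10–19: 5900 * 0.96 = 5664
20–29: 21100 * 0.954 = 20129
30–39: 6400 * 0.958 = 6131
40–49: 6000 * 0.934 = 5604
50+: 16400 * 0.938 + 16800 * 0.684 = 15383 + 11491 = 26874
Net migration: 0–9 − 320 → 10694; 10–19 + 390 → 6054; 20–29 − 160 → 19969; 30–39 + 390 → 6521; 40–49 + 140 → 5744; 50+ − 60 → 26814
→ [10694, 6054, 19969, 6521, 5744, 26814]
Period 2.
Births: 19969 * 0.241 = 4813 ; 6521 * 0.488 = 3182 ; 5744 * 0.399 = 2292 → 10287
10–19: 10694 * 0.96 = 10266
20–29: 6054 * 0.954 = 5776
30–39: 19969 * 0.958 = 19130
40–49: 6521 * 0.934 = 6091
50+: 5744 * 0.938 + 26814 * 0.684 = 5388 + 18341 = 23729
Net migration: 0–9 − 320 → 9967; 10–19 + 390 → 10656; 20–29 − 160 → 5616; 30–39 + 390 → 19520; 40–49 + 140 → 6231; 50+ − 60 → 23669
→ [9967, 10656, 5616, 19520, 6231, 23669]
Period 3.
Births: 5616 * 0.241 = 1353 ; 19520 * 0.488 = 9526 ; 6231 * 0.399 = 2486 → 13365
10–19: 9967 * 0.96 = 9568
20–29: 10656 * 0.954 = 10166
30–39: 5616 * 0.958 = 5380
40–49: 19520 * 0.934 = 18232
50+: 6231 * 0.938 + 23669 * 0.684 = 5845 + 16190 = 22035
Net migration: 0–9 − 320 → 13045; 10–19 + 390 → 9958; 20–29 − 160 → 10006; 30–39 + 390 → 5770; 40–49 + 140 → 18372; 50+ − 60 → 21975
→ [13045, 9958, 10006, 5770, 18372, 21975]
Total: 72600 → 79126; change = 6526; percentage change = 9.0%

9.0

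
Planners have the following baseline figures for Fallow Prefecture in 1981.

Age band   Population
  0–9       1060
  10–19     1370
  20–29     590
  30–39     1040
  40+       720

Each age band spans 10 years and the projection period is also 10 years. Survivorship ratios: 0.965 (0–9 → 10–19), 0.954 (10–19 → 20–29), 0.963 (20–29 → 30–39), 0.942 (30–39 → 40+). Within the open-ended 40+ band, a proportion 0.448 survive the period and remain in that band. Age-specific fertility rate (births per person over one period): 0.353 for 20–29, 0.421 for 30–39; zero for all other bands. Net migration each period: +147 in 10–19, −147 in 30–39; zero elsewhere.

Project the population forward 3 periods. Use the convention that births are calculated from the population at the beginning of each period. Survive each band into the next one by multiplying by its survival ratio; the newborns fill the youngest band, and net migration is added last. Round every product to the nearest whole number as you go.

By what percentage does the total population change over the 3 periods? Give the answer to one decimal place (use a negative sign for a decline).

Call the groups 1 to 5, youngest first.
Period 1.
Births: 590 × 0.353 = 208 ; 1040 × 0.421 = 438 → total 646
Group 2: 1060 × 0.965 = 1023
Group 3: 1370 × 0.954 = 1307
Group 4: 590 × 0.963 = 568
Group 5: 1040 × 0.942 + 720 × 0.448 = 980 + 323 = 1303
Net migration: Group 2 + 147 → 1170; Group 4 − 147 → 421
Population now: 0–9=646, 10–19=1170, 20–29=1307, 30–39=421, 40+=1303
Period 2.
Births: 1307 × 0.353 = 461 ; 421 × 0.421 = 177 → total 638
Group 2: 646 × 0.965 = 623
Group 3: 1170 × 0.954 = 1116
Group 4: 1307 × 0.963 = 1259
Group 5: 421 × 0.942 + 1303 × 0.448 = 397 + 584 = 981
Net migration: Group 2 + 147 → 770; Group 4 − 147 → 1112
Population now: 0–9=638, 10–19=770, 20–29=1116, 30–39=1112, 40+=981
Period 3.
Births: 1116 × 0.353 = 394 ; 1112 × 0.421 = 468 → total 862
Group 2: 638 × 0.965 = 616
Group 3: 770 × 0.954 = 735
Group 4: 1116 × 0.963 = 1075
Group 5: 1112 × 0.942 + 981 × 0.448 = 1048 + 439 = 1487
Net migration: Group 2 + 147 → 763; Group 4 − 147 → 928
Population now: 0–9=862, 10–19=763, 20–29=735, 30–39=928, 40+=1487
Total: 4780 → 4775; change = -5; percentage change = -0.1%

-0.1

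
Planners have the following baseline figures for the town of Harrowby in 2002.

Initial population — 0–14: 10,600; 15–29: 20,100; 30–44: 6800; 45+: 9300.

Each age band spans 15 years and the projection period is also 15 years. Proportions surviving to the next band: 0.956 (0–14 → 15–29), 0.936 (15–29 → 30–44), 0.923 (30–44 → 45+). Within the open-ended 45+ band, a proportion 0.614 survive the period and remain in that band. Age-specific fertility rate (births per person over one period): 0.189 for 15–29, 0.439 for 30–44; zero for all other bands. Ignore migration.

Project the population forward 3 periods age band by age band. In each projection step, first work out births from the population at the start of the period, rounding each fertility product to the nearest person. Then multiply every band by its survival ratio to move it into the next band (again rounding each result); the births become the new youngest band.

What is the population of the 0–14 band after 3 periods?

After projecting period 1:
Births: 20100 * 0.189 = 3799, 6800 * 0.439 = 2985 ⇒ total 6784
15–29: 10600 * 0.956 = 10134
30–44: 20100 * 0.936 = 18814
45+: 6800 * 0.923 + 9300 * 0.614 = 6276 + 5710 = 11986
→ [6784, 10134, 18814, 11986]
After projecting period 2:
Births: 10134 * 0.189 = 1915, 18814 * 0.439 = 8259 ⇒ total 10174
15–29: 6784 * 0.956 = 6486
30–44: 10134 * 0.936 = 9485
45+: 18814 * 0.923 + 11986 * 0.614 = 17365 + 7359 = 24724
→ [10174, 6486, 9485, 24724]
After projecting period 3:
Births: 6486 * 0.189 = 1226, 9485 * 0.439 = 4164 ⇒ total 5390
15–29: 10174 * 0.956 = 9726
30–44: 6486 * 0.936 = 6071
45+: 9485 * 0.923 + 24724 * 0.614 = 8755 + 15181 = 23936
→ [5390, 9726, 6071, 23936]

5390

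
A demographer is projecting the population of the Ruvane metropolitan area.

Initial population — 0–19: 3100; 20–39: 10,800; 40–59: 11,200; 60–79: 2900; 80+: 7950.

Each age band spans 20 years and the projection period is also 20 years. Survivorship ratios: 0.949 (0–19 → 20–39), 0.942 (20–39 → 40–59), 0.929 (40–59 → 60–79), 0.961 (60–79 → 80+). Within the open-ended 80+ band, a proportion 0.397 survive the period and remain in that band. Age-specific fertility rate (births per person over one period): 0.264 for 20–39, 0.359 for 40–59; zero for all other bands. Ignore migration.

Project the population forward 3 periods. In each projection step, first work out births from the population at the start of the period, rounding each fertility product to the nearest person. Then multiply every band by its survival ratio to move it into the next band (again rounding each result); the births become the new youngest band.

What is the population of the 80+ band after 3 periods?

13989

Period 1:
Births: 10800 * 0.264 = 2851  |  11200 * 0.359 = 4021 → total 6872
20–39: 3100 * 0.949 = 2942
40–59: 10800 * 0.942 = 10174
60–79: 11200 * 0.929 = 10405
80+: 2900 * 0.961 + 7950 * 0.397 = 2787 + 3156 = 5943
Population now: 0–19=6872, 20–39=2942, 40–59=10174, 60–79=10405, 80+=5943
Period 2:
Births: 2942 * 0.264 = 777  |  10174 * 0.359 = 3652 → total 4429
20–39: 6872 * 0.949 = 6522
40–59: 2942 * 0.942 = 2771
60–79: 10174 * 0.929 = 9452
80+: 10405 * 0.961 + 5943 * 0.397 = 9999 + 2359 = 12358
Population now: 0–19=4429, 20–39=6522, 40–59=2771, 60–79=9452, 80+=12358
Period 3:
Births: 6522 * 0.264 = 1722  |  2771 * 0.359 = 995 → total 2717
20–39: 4429 * 0.949 = 4203
40–59: 6522 * 0.942 = 6144
60–79: 2771 * 0.929 = 2574
80+: 9452 * 0.961 + 12358 * 0.397 = 9083 + 4906 = 13989
Population now: 0–19=2717, 20–39=4203, 40–59=6144, 60–79=2574, 80+=13989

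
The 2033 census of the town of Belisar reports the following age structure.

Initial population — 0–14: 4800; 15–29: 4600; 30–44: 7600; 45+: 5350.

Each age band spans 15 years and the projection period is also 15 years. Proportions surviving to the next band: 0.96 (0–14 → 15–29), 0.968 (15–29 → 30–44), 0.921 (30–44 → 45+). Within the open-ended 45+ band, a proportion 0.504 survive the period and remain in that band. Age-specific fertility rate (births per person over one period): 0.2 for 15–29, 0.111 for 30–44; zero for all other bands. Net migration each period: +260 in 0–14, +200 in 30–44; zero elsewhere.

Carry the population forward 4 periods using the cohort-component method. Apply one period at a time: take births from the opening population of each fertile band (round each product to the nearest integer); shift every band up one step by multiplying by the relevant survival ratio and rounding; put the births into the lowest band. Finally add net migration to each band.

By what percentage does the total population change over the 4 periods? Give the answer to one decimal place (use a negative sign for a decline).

-54.7

[period 1]
Births: 4600 × 0.2 = 920  |  7600 × 0.111 = 844 → 1764
15–29: 4800 × 0.96 = 4608
30–44: 4600 × 0.968 = 4453
45+: 7600 × 0.921 + 5350 × 0.504 = 7000 + 2696 = 9696
Net migration: 0–14 + 260 → 2024; 30–44 + 200 → 4653
End of period: [2024, 4608, 4653, 9696]
[period 2]
Births: 4608 × 0.2 = 922  |  4653 × 0.111 = 516 → 1438
15–29: 2024 × 0.96 = 1943
30–44: 4608 × 0.968 = 4461
45+: 4653 × 0.921 + 9696 × 0.504 = 4285 + 4887 = 9172
Net migration: 0–14 + 260 → 1698; 30–44 + 200 → 4661
End of period: [1698, 1943, 4661, 9172]
[period 3]
Births: 1943 × 0.2 = 389  |  4661 × 0.111 = 517 → 906
15–29: 1698 × 0.96 = 1630
30–44: 1943 × 0.968 = 1881
45+: 4661 × 0.921 + 9172 × 0.504 = 4293 + 4623 = 8916
Net migration: 0–14 + 260 → 1166; 30–44 + 200 → 2081
End of period: [1166, 1630, 2081, 8916]
[period 4]
Births: 1630 × 0.2 = 326  |  2081 × 0.111 = 231 → 557
15–29: 1166 × 0.96 = 1119
30–44: 1630 × 0.968 = 1578
45+: 2081 × 0.921 + 8916 × 0.504 = 1917 + 4494 = 6411
Net migration: 0–14 + 260 → 817; 30–44 + 200 → 1778
End of period: [817, 1119, 1778, 6411]
Total: 22350 → 10125; change = -12225; percentage change = -54.7%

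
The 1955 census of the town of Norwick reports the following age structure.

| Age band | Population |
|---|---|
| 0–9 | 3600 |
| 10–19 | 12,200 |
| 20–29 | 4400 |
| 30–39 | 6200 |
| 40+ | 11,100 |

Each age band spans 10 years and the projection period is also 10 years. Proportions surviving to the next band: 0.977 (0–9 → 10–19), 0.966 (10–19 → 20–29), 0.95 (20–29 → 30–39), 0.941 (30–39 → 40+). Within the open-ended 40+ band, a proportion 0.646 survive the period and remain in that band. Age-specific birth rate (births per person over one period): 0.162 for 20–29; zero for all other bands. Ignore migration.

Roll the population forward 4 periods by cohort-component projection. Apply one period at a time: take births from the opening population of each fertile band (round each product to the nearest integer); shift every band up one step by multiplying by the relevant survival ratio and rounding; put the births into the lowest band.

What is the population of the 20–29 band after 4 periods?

— Period 1 —
Births: 4400 × 0.162 = 713
10–19: 3600 × 0.977 = 3517
20–29: 12200 × 0.966 = 11785
30–39: 4400 × 0.95 = 4180
40+: 6200 × 0.941 + 11100 × 0.646 = 5834 + 7171 = 13005
Population now: 0–9=713, 10–19=3517, 20–29=11785, 30–39=4180, 40+=13005
— Period 2 —
Births: 11785 × 0.162 = 1909
10–19: 713 × 0.977 = 697
20–29: 3517 × 0.966 = 3397
30–39: 11785 × 0.95 = 11196
40+: 4180 × 0.941 + 13005 × 0.646 = 3933 + 8401 = 12334
Population now: 0–9=1909, 10–19=697, 20–29=3397, 30–39=11196, 40+=12334
— Period 3 —
Births: 3397 × 0.162 = 550
10–19: 1909 × 0.977 = 1865
20–29: 697 × 0.966 = 673
30–39: 3397 × 0.95 = 3227
40+: 11196 × 0.941 + 12334 × 0.646 = 10535 + 7968 = 18503
Population now: 0–9=550, 10–19=1865, 20–29=673, 30–39=3227, 40+=18503
— Period 4 —
Births: 673 × 0.162 = 109
10–19: 550 × 0.977 = 537
20–29: 1865 × 0.966 = 1802
30–39: 673 × 0.95 = 639
40+: 3227 × 0.941 + 18503 × 0.646 = 3037 + 11953 = 14990
Population now: 0–9=109, 10–19=537, 20–29=1802, 30–39=639, 40+=14990

1802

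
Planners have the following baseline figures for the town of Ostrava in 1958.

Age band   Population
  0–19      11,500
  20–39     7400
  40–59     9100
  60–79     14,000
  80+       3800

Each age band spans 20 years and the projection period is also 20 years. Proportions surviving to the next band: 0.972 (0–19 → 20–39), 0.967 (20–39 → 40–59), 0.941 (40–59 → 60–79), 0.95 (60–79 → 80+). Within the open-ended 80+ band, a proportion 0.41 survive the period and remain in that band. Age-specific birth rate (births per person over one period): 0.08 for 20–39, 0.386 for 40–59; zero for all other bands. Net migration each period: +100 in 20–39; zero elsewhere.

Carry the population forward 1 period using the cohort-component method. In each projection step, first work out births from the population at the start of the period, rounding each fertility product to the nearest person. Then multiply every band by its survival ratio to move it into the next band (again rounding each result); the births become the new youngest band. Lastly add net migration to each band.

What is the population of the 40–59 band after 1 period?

7156

Let group 1 be 0–19 through group 5 = 80+.
[period 1]
Births: 7400 * 0.08 = 592 ; 9100 * 0.386 = 3513 ⇒ total 4105
Group 2: 11500 * 0.972 = 11178
Group 3: 7400 * 0.967 = 7156
Group 4: 9100 * 0.941 = 8563
Group 5: 14000 * 0.95 + 3800 * 0.41 = 13300 + 1558 = 14858
Net migration: Group 2 + 100 → 11278
End of period: [4105, 11278, 7156, 8563, 14858]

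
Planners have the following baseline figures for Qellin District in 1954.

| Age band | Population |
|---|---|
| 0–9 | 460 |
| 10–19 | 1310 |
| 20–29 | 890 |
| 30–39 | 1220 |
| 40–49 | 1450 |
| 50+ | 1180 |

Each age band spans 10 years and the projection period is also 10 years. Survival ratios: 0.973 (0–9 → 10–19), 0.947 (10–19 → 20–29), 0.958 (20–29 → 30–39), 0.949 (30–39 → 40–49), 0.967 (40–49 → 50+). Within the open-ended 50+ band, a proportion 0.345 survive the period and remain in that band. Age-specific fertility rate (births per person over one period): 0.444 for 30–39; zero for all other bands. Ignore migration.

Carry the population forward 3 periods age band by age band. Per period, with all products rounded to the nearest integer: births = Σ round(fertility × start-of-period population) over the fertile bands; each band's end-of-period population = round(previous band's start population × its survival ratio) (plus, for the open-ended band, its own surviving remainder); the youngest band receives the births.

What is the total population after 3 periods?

4314

Numbering the groups 1..6 from youngest to oldest:
After projecting period 1:
Births: 1220 × 0.444 = 542
Group 2: 460 × 0.973 = 448
Group 3: 1310 × 0.947 = 1241
Group 4: 890 × 0.958 = 853
Group 5: 1220 × 0.949 = 1158
Group 6: 1450 × 0.967 + 1180 × 0.345 = 1402 + 407 = 1809
Giving 542 / 448 / 1241 / 853 / 1158 / 1809.
After projecting period 2:
Births: 853 × 0.444 = 379
Group 2: 542 × 0.973 = 527
Group 3: 448 × 0.947 = 424
Group 4: 1241 × 0.958 = 1189
Group 5: 853 × 0.949 = 809
Group 6: 1158 × 0.967 + 1809 × 0.345 = 1120 + 624 = 1744
Giving 379 / 527 / 424 / 1189 / 809 / 1744.
After projecting period 3:
Births: 1189 × 0.444 = 528
Group 2: 379 × 0.973 = 369
Group 3: 527 × 0.947 = 499
Group 4: 424 × 0.958 = 406
Group 5: 1189 × 0.949 = 1128
Group 6: 809 × 0.967 + 1744 × 0.345 = 782 + 602 = 1384
Giving 528 / 369 / 499 / 406 / 1128 / 1384.
Total after period 3: 528 + 369 + 499 + 406 + 1128 + 1384 = 4314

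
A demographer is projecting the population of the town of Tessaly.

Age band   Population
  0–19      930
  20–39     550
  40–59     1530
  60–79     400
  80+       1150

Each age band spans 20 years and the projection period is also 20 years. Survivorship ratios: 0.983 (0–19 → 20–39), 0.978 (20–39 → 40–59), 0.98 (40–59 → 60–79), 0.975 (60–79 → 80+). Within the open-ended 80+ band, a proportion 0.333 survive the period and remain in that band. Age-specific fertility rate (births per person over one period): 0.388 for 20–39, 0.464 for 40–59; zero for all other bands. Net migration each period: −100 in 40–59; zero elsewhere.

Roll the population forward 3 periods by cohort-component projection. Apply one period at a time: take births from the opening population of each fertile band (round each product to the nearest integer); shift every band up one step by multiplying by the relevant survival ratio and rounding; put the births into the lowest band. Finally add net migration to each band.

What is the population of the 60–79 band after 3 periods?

778

After projecting period 1:
Births: 550 × 0.388 = 213 ; 1530 × 0.464 = 710 — total 923
20–39: 930 × 0.983 = 914
40–59: 550 × 0.978 = 538
60–79: 1530 × 0.98 = 1499
80+: 400 × 0.975 + 1150 × 0.333 = 390 + 383 = 773
Net migration: 40–59 − 100 → 438
→ [923, 914, 438, 1499, 773]
After projecting period 2:
Births: 914 × 0.388 = 355 ; 438 × 0.464 = 203 — total 558
20–39: 923 × 0.983 = 907
40–59: 914 × 0.978 = 894
60–79: 438 × 0.98 = 429
80+: 1499 × 0.975 + 773 × 0.333 = 1462 + 257 = 1719
Net migration: 40–59 − 100 → 794
→ [558, 907, 794, 429, 1719]
After projecting period 3:
Births: 907 × 0.388 = 352 ; 794 × 0.464 = 368 — total 720
20–39: 558 × 0.983 = 549
40–59: 907 × 0.978 = 887
60–79: 794 × 0.98 = 778
80+: 429 × 0.975 + 1719 × 0.333 = 418 + 572 = 990
Net migration: 40–59 − 100 → 787
→ [720, 549, 787, 778, 990]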